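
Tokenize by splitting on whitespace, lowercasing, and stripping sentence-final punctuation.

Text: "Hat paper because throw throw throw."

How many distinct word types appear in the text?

Distinct types: {because, hat, paper, throw}
V = 4

4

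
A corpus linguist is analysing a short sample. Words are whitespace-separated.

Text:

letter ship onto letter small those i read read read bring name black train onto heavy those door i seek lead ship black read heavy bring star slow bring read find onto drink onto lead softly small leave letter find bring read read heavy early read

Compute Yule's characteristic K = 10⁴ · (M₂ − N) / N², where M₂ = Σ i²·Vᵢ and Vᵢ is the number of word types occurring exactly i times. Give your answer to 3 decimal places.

500.945

Frequencies: read:8, onto:4, bring:4, letter:3, heavy:3, ship:2, small:2, those:2, i:2, black:2, lead:2, find:2, name:1, train:1, door:1, seek:1, star:1, slow:1, drink:1, softly:1, … (2 more, each freq 1)
N = 46. Frequency spectrum: V_1=10, V_2=7, V_3=2, V_4=2, V_8=1
M₂ = 1²·10 + 2²·7 + 3²·2 + 4²·2 + 8²·1 = 152
K = 10000 × (152 − 46) / 46² = 500.945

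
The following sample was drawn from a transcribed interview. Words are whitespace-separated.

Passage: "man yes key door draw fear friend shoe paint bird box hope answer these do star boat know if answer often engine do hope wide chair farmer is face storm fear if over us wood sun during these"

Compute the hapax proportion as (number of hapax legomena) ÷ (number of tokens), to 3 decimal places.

0.684

Frequencies: fear:2, hope:2, answer:2, these:2, do:2, if:2, man:1, yes:1, key:1, door:1, draw:1, friend:1, shoe:1, paint:1, bird:1, box:1, star:1, boat:1, know:1, often:1, … (12 more, each freq 1)
Hapax count = 26; token count = 38.
Ratio = 26 / 38 = 0.684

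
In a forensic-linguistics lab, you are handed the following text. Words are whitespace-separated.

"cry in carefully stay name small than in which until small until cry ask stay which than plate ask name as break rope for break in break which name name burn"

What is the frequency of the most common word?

Frequencies: name:4, in:3, which:3, break:3, cry:2, stay:2, small:2, than:2, until:2, ask:2, carefully:1, plate:1, as:1, rope:1, for:1, burn:1
Most common: 'name' with frequency 4.

4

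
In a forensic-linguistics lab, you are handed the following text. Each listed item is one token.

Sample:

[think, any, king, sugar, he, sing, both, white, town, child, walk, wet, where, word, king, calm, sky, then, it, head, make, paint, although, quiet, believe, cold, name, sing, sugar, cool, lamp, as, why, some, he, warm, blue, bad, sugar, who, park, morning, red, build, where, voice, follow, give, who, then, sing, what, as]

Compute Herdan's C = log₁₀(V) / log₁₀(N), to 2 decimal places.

0.95

N = 53, V = 43.
log₁₀(V) = 1.633468, log₁₀(N) = 1.724276
C = 1.633468 / 1.724276 = 0.95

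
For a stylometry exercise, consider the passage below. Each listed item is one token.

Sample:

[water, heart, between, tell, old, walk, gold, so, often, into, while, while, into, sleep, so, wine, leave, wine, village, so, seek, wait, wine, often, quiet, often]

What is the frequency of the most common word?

3

Frequencies: so:3, often:3, wine:3, into:2, while:2, water:1, heart:1, between:1, tell:1, old:1, walk:1, gold:1, sleep:1, leave:1, village:1, seek:1, wait:1, quiet:1
Most common: 'so' with frequency 3.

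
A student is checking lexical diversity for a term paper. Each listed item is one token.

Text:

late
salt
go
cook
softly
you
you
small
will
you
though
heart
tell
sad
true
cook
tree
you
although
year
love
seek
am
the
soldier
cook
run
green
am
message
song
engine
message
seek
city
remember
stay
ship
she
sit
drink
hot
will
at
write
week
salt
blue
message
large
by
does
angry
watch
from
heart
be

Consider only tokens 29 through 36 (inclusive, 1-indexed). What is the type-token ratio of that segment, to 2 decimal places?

0.88

Segment tokens 29–36: am, message, song, engine, message, seek, city, remember
Segment N = 8, segment V = 7.
TTR = 7 / 8 = 0.88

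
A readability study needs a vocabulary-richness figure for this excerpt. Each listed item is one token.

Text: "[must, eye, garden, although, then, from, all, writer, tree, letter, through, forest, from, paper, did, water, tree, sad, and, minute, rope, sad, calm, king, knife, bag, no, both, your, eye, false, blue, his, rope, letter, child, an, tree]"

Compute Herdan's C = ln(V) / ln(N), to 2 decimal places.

N = 38, V = 31.
ln(V) = 3.433987, ln(N) = 3.637586
C = 3.433987 / 3.637586 = 0.94

0.94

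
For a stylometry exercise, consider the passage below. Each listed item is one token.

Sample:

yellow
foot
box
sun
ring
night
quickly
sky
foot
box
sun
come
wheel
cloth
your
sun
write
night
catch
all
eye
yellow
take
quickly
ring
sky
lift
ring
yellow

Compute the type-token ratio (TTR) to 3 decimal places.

0.621

N = 29 tokens, V = 18 types.
TTR = V / N = 18 / 29 = 0.621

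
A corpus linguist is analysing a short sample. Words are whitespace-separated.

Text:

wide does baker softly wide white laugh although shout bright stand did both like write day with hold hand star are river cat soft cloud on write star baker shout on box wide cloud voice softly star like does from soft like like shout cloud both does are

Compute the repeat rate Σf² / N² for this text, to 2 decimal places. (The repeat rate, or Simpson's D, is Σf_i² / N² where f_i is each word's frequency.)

Frequencies: like:4, wide:3, does:3, shout:3, star:3, cloud:3, baker:2, softly:2, both:2, write:2, are:2, soft:2, on:2, white:1, laugh:1, although:1, bright:1, stand:1, did:1, day:1, … (8 more, each freq 1)
Σf² = 104; N² = 2304
Repeat rate = 104 / 2304 = 0.05

0.05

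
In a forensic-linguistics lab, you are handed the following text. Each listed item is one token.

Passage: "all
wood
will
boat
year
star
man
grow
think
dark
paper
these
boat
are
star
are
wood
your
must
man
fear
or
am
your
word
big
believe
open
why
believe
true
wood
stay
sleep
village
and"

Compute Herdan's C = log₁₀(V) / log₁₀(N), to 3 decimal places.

N = 36, V = 28.
log₁₀(V) = 1.447158, log₁₀(N) = 1.556303
C = 1.447158 / 1.556303 = 0.930

0.930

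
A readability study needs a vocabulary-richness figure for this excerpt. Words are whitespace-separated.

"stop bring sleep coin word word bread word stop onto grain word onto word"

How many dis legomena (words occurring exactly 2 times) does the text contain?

2

Frequencies: word:5, stop:2, onto:2, bring:1, sleep:1, coin:1, bread:1, grain:1
Words with frequency 2: onto, stop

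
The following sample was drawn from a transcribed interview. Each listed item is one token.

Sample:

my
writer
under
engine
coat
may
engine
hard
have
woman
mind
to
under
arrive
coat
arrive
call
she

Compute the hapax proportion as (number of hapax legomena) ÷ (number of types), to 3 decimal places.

Frequencies: under:2, engine:2, coat:2, arrive:2, my:1, writer:1, may:1, hard:1, have:1, woman:1, mind:1, to:1, call:1, she:1
Hapax count = 10; type count = 14.
Ratio = 10 / 14 = 0.714

0.714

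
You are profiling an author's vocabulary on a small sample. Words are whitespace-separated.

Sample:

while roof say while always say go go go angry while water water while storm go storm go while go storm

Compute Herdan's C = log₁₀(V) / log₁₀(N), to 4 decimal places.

0.6830

N = 21, V = 8.
log₁₀(V) = 0.903090, log₁₀(N) = 1.322219
C = 0.903090 / 1.322219 = 0.6830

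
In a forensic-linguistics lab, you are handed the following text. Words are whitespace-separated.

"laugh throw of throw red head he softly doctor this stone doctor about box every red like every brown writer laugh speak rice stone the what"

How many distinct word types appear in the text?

Distinct types: {about, box, brown, doctor, every, he, head, laugh, like, of, red, rice, softly, speak, stone, the, this, throw, what, writer}
V = 20

20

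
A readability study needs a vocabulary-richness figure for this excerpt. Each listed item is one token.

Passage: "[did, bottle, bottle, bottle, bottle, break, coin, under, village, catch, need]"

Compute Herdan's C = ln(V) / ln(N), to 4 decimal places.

0.8672

N = 11, V = 8.
ln(V) = 2.079442, ln(N) = 2.397895
C = 2.079442 / 2.397895 = 0.8672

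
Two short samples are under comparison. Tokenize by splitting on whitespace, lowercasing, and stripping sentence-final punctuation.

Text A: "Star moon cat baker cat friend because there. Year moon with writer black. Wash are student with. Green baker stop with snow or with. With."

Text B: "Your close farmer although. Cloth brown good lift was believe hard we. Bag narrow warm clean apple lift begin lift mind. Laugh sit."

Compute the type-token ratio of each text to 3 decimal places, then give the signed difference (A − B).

TTR(A) = 18/25 = 0.720
TTR(B) = 21/23 = 0.913
Difference = 0.720 − 0.913 = -0.193

-0.193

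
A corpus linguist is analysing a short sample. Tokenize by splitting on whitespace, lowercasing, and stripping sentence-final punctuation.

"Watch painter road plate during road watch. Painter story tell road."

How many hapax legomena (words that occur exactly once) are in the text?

4

Frequencies: road:3, watch:2, painter:2, plate:1, during:1, story:1, tell:1
Hapax (freq=1): during, plate, story, tell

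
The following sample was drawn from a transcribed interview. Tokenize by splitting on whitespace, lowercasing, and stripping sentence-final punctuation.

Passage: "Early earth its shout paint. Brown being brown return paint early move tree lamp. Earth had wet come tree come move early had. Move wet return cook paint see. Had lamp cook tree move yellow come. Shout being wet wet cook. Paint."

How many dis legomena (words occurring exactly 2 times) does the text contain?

6

Frequencies: paint:4, move:4, wet:4, early:3, tree:3, had:3, come:3, cook:3, earth:2, shout:2, brown:2, being:2, return:2, lamp:2, its:1, see:1, yellow:1
Words with frequency 2: being, brown, earth, lamp, return, shout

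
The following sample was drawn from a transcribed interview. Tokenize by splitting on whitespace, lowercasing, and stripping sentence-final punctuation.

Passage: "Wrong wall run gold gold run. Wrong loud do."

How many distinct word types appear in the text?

Distinct types: {do, gold, loud, run, wall, wrong}
V = 6

6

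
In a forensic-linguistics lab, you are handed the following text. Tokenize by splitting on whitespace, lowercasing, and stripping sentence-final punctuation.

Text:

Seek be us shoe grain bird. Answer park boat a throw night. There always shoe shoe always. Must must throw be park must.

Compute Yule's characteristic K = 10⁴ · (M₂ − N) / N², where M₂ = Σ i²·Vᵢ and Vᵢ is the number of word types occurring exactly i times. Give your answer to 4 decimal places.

Frequencies: shoe:3, must:3, be:2, park:2, throw:2, always:2, seek:1, us:1, grain:1, bird:1, answer:1, boat:1, a:1, night:1, there:1
N = 23. Frequency spectrum: V_1=9, V_2=4, V_3=2
M₂ = 1²·9 + 2²·4 + 3²·2 = 43
K = 10000 × (43 − 23) / 23² = 378.0718

378.0718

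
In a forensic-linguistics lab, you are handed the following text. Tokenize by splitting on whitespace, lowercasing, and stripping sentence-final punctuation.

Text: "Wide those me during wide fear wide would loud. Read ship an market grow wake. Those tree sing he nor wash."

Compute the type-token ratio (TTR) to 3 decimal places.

0.857

N = 21 tokens, V = 18 types.
TTR = V / N = 18 / 21 = 0.857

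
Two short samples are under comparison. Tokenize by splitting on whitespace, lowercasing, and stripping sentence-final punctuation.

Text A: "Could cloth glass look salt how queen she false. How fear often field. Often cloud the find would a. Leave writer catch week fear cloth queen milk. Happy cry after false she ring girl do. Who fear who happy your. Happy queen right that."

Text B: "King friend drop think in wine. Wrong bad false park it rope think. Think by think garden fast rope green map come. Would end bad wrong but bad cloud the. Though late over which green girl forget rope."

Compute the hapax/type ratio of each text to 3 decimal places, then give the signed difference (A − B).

-0.109

A: hapax=23, V=32, ratio=0.719
B: hapax=24, V=29, ratio=0.828
Difference = 0.719 − 0.828 = -0.109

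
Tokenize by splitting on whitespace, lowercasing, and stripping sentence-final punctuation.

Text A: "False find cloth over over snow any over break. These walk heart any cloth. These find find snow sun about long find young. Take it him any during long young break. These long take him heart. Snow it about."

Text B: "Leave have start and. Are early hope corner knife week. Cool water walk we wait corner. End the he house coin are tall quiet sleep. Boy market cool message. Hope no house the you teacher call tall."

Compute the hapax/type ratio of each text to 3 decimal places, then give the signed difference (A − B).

-0.545

A: hapax=4, V=18, ratio=0.222
B: hapax=23, V=30, ratio=0.767
Difference = 0.222 − 0.767 = -0.545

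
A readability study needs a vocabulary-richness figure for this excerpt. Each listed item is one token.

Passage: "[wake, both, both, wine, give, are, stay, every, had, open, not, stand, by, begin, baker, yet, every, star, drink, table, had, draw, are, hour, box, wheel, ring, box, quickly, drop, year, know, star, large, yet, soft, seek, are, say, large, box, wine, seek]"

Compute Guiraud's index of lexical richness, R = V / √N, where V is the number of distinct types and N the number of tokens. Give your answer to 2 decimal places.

4.73

N = 43, V = 31.
√N = 6.557439
R = 31 / 6.557439 = 4.73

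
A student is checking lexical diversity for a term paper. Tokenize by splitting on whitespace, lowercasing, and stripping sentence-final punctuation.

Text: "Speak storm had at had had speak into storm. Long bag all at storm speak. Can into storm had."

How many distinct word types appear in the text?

9

Distinct types: {all, at, bag, can, had, into, long, speak, storm}
V = 9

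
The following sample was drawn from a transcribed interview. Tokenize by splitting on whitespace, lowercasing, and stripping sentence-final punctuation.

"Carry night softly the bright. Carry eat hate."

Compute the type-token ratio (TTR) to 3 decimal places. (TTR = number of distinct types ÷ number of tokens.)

0.875

N = 8 tokens, V = 7 types.
TTR = V / N = 7 / 8 = 0.875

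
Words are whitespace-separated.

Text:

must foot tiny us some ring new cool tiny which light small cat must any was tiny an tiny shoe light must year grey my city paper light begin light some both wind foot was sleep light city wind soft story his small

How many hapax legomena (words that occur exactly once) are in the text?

Frequencies: light:5, tiny:4, must:3, foot:2, some:2, small:2, was:2, city:2, wind:2, us:1, ring:1, new:1, cool:1, which:1, cat:1, any:1, an:1, shoe:1, year:1, grey:1, … (8 more, each freq 1)
Hapax (freq=1): an, any, begin, both, cat, cool, grey, his, my, new, paper, ring, shoe, sleep, soft, story, us, which, year

19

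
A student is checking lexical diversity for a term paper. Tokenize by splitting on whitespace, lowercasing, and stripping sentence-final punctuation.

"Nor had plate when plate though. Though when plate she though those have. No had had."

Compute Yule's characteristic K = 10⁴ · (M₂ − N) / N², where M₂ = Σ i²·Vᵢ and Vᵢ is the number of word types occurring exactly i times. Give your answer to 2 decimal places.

Frequencies: had:3, plate:3, though:3, when:2, nor:1, she:1, those:1, have:1, no:1
N = 16. Frequency spectrum: V_1=5, V_2=1, V_3=3
M₂ = 1²·5 + 2²·1 + 3²·3 = 36
K = 10000 × (36 − 16) / 16² = 781.25

781.25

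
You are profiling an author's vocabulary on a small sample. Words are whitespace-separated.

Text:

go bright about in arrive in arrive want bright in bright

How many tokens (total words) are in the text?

11

Tokens: go, bright, about, in, arrive, in, arrive, want, bright, in, bright
N = 11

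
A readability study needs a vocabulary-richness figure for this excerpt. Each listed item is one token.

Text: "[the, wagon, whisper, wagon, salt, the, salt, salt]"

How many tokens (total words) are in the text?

Tokens: the, wagon, whisper, wagon, salt, the, salt, salt
N = 8

8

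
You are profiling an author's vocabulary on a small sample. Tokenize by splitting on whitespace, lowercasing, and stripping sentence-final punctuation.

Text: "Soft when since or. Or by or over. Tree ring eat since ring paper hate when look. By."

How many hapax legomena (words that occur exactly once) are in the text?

Frequencies: or:3, when:2, since:2, by:2, ring:2, soft:1, over:1, tree:1, eat:1, paper:1, hate:1, look:1
Hapax (freq=1): eat, hate, look, over, paper, soft, tree

7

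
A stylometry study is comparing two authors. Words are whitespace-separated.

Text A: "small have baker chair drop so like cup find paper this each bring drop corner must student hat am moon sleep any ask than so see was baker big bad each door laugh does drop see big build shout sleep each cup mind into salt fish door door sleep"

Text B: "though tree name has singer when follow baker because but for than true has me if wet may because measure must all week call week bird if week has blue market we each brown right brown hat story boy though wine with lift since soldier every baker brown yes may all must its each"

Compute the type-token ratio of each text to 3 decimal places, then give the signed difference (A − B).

TTR(A) = 36/49 = 0.735
TTR(B) = 40/54 = 0.741
Difference = 0.735 − 0.741 = -0.006

-0.006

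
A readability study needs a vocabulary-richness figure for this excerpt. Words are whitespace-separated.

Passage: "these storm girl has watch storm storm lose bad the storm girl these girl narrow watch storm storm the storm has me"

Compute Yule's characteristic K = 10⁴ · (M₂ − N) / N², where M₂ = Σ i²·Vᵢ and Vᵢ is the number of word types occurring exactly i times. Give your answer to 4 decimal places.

Frequencies: storm:7, girl:3, these:2, has:2, watch:2, the:2, lose:1, bad:1, narrow:1, me:1
N = 22. Frequency spectrum: V_1=4, V_2=4, V_3=1, V_7=1
M₂ = 1²·4 + 2²·4 + 3²·1 + 7²·1 = 78
K = 10000 × (78 − 22) / 22² = 1157.0248

1157.0248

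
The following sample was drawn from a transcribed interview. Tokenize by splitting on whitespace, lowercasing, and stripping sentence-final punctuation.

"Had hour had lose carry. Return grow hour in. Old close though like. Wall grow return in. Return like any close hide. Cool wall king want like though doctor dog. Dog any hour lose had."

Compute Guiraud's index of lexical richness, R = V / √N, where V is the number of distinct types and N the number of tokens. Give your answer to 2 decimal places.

N = 35, V = 19.
√N = 5.916080
R = 19 / 5.916080 = 3.21

3.21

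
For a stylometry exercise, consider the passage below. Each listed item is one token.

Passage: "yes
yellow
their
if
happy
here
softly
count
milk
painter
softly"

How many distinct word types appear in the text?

Distinct types: {count, happy, here, if, milk, painter, softly, their, yellow, yes}
V = 10

10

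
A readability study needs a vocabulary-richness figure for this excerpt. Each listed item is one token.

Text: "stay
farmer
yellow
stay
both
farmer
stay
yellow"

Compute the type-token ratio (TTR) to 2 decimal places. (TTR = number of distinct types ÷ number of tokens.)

0.50

N = 8 tokens, V = 4 types.
TTR = V / N = 4 / 8 = 0.50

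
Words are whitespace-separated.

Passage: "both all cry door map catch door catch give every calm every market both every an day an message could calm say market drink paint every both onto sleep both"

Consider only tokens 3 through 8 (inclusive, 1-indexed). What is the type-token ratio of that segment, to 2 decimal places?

Segment tokens 3–8: cry, door, map, catch, door, catch
Segment N = 6, segment V = 4.
TTR = 4 / 6 = 0.67

0.67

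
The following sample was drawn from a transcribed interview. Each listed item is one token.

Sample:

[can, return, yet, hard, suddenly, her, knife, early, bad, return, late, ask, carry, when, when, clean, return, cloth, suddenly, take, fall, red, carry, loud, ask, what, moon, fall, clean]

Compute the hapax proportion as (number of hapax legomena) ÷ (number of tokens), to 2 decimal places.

0.48

Frequencies: return:3, suddenly:2, ask:2, carry:2, when:2, clean:2, fall:2, can:1, yet:1, hard:1, her:1, knife:1, early:1, bad:1, late:1, cloth:1, take:1, red:1, loud:1, what:1, … (1 more, each freq 1)
Hapax count = 14; token count = 29.
Ratio = 14 / 29 = 0.48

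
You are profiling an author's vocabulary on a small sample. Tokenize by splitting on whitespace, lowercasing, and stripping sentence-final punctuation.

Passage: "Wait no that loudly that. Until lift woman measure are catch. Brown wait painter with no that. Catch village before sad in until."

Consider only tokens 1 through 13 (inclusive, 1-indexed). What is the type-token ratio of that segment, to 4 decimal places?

Segment tokens 1–13: wait, no, that, loudly, that, until, lift, woman, measure, are, catch, brown, wait
Segment N = 13, segment V = 11.
TTR = 11 / 13 = 0.8462

0.8462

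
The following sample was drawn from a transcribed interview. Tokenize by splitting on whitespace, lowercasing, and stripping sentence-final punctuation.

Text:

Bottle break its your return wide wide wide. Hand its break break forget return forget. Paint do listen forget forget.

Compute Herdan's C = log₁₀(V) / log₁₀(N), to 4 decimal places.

0.8004

N = 20, V = 11.
log₁₀(V) = 1.041393, log₁₀(N) = 1.301030
C = 1.041393 / 1.301030 = 0.8004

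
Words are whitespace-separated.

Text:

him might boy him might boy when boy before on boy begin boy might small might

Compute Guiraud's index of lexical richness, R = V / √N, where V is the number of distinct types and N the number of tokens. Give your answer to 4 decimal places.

N = 16, V = 8.
√N = 4.000000
R = 8 / 4.000000 = 2.0000

2.0000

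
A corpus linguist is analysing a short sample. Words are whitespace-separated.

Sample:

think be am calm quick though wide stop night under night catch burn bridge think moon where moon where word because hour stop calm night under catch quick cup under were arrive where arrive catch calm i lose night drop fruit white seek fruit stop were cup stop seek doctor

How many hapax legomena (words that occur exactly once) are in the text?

14

Frequencies: stop:4, night:4, calm:3, under:3, catch:3, where:3, think:2, quick:2, moon:2, cup:2, were:2, arrive:2, fruit:2, seek:2, be:1, am:1, though:1, wide:1, burn:1, bridge:1, … (8 more, each freq 1)
Hapax (freq=1): am, be, because, bridge, burn, doctor, drop, hour, i, lose, though, white, wide, word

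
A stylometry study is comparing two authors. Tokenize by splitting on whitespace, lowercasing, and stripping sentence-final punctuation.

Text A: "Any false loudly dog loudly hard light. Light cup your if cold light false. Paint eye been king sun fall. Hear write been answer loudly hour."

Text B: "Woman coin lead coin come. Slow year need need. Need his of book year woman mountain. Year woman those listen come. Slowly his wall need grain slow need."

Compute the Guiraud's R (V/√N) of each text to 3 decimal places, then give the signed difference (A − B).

0.898

A: V=20, N=26, R=3.922
B: V=16, N=28, R=3.024
Difference = 3.922 − 3.024 = 0.898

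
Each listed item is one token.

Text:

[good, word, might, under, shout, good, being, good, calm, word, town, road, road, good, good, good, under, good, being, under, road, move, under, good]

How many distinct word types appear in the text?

Distinct types: {being, calm, good, might, move, road, shout, town, under, word}
V = 10

10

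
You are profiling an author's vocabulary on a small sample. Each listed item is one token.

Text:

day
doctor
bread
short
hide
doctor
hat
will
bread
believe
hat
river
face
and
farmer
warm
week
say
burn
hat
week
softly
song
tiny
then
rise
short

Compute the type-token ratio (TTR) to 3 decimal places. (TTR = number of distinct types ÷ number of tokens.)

N = 27 tokens, V = 21 types.
TTR = V / N = 21 / 27 = 0.778

0.778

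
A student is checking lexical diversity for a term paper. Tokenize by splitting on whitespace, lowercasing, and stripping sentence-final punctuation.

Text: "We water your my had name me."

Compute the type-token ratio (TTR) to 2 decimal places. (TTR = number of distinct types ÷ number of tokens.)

1.00

N = 7 tokens, V = 7 types.
TTR = V / N = 7 / 7 = 1.00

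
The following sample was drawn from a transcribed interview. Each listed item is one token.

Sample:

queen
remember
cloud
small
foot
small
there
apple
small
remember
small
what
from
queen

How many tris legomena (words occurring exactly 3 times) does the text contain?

Frequencies: small:4, queen:2, remember:2, cloud:1, foot:1, there:1, apple:1, what:1, from:1
Words with frequency 3: (none)

0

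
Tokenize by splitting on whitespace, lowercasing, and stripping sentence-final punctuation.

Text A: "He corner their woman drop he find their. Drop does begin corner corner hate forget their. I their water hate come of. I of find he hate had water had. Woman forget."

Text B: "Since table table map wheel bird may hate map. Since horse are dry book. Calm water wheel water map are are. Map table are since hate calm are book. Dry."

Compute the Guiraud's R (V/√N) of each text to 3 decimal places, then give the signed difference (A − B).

0.279

A: V=15, N=32, R=2.652
B: V=13, N=30, R=2.373
Difference = 2.652 − 2.373 = 0.279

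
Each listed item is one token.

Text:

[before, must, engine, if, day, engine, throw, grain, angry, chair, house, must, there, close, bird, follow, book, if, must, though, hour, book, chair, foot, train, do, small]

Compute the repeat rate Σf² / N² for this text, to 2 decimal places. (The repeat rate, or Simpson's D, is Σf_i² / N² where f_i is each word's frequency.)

Frequencies: must:3, engine:2, if:2, chair:2, book:2, before:1, day:1, throw:1, grain:1, angry:1, house:1, there:1, close:1, bird:1, follow:1, though:1, hour:1, foot:1, train:1, do:1, … (1 more, each freq 1)
Σf² = 41; N² = 729
Repeat rate = 41 / 729 = 0.06

0.06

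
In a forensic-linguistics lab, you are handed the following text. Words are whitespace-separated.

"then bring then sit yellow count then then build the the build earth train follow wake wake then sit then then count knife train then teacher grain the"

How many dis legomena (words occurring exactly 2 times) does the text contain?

5

Frequencies: then:8, the:3, sit:2, count:2, build:2, train:2, wake:2, bring:1, yellow:1, earth:1, follow:1, knife:1, teacher:1, grain:1
Words with frequency 2: build, count, sit, train, wake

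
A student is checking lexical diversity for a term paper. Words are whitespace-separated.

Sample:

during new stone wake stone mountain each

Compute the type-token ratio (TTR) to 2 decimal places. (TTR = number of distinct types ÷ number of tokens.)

0.86

N = 7 tokens, V = 6 types.
TTR = V / N = 6 / 7 = 0.86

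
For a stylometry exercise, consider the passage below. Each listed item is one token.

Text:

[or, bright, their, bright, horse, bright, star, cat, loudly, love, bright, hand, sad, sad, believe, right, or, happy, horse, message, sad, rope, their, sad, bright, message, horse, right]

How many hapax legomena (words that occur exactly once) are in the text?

8

Frequencies: bright:5, sad:4, horse:3, or:2, their:2, right:2, message:2, star:1, cat:1, loudly:1, love:1, hand:1, believe:1, happy:1, rope:1
Hapax (freq=1): believe, cat, hand, happy, loudly, love, rope, star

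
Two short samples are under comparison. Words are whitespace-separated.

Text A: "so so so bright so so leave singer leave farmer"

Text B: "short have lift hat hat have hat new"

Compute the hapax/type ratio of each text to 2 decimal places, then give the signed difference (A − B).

0.00

A: hapax=3, V=5, ratio=0.60
B: hapax=3, V=5, ratio=0.60
Difference = 0.60 − 0.60 = 0.00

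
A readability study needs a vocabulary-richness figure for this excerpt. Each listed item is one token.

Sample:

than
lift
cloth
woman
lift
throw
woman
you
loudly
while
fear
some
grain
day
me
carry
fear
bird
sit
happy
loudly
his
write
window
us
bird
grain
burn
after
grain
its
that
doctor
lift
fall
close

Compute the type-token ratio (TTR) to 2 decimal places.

N = 36 tokens, V = 28 types.
TTR = V / N = 28 / 36 = 0.78

0.78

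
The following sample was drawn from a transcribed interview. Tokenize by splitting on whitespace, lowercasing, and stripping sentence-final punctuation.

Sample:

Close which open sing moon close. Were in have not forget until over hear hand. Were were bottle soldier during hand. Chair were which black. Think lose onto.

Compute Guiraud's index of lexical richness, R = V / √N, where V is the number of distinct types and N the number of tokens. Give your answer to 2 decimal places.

N = 28, V = 22.
√N = 5.291503
R = 22 / 5.291503 = 4.16

4.16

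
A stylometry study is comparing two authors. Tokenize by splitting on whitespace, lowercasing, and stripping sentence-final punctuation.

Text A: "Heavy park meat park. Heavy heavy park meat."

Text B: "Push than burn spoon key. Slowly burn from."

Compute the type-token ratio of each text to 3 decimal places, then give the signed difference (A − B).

-0.500

TTR(A) = 3/8 = 0.375
TTR(B) = 7/8 = 0.875
Difference = 0.375 − 0.875 = -0.500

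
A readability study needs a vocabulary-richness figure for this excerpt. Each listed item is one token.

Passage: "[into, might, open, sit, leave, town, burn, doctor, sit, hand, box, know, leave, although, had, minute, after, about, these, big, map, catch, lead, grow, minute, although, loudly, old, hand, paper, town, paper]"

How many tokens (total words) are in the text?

Tokens: into, might, open, sit, leave, town, burn, doctor, sit, hand, box, know, leave, although, had, minute, after, about, these, big, map, catch, lead, grow, minute, although, loudly, old, hand, paper, town, paper
N = 32

32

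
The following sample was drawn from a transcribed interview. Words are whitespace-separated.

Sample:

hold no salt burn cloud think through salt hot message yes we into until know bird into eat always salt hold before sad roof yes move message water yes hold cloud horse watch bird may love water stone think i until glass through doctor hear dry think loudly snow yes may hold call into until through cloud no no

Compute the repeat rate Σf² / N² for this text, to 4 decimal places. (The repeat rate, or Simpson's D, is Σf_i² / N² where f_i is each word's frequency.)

Frequencies: hold:4, yes:4, no:3, salt:3, cloud:3, think:3, through:3, into:3, until:3, message:2, bird:2, water:2, may:2, burn:1, hot:1, we:1, know:1, eat:1, always:1, before:1, … (15 more, each freq 1)
Σf² = 133; N² = 3481
Repeat rate = 133 / 3481 = 0.0382

0.0382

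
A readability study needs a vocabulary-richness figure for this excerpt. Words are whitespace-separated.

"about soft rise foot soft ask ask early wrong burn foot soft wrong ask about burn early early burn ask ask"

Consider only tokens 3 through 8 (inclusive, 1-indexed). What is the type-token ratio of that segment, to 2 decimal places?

Segment tokens 3–8: rise, foot, soft, ask, ask, early
Segment N = 6, segment V = 5.
TTR = 5 / 6 = 0.83

0.83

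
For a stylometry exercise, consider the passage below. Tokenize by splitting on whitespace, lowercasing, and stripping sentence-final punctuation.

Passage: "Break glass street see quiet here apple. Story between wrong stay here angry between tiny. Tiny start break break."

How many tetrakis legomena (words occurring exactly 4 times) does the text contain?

Frequencies: break:3, here:2, between:2, tiny:2, glass:1, street:1, see:1, quiet:1, apple:1, story:1, wrong:1, stay:1, angry:1, start:1
Words with frequency 4: (none)

0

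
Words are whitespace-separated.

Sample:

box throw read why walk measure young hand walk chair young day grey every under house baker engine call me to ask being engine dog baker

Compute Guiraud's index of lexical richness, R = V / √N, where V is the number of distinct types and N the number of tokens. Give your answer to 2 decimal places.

4.31

N = 26, V = 22.
√N = 5.099020
R = 22 / 5.099020 = 4.31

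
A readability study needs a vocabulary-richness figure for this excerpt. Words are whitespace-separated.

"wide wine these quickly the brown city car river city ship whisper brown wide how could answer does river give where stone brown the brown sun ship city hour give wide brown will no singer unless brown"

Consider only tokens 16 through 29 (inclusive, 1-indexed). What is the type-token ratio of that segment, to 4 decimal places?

Segment tokens 16–29: could, answer, does, river, give, where, stone, brown, the, brown, sun, ship, city, hour
Segment N = 14, segment V = 13.
TTR = 13 / 14 = 0.9286

0.9286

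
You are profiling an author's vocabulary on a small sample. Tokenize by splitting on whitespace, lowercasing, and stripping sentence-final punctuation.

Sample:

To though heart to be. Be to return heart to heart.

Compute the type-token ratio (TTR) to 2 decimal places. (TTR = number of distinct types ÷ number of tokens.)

0.45

N = 11 tokens, V = 5 types.
TTR = V / N = 5 / 11 = 0.45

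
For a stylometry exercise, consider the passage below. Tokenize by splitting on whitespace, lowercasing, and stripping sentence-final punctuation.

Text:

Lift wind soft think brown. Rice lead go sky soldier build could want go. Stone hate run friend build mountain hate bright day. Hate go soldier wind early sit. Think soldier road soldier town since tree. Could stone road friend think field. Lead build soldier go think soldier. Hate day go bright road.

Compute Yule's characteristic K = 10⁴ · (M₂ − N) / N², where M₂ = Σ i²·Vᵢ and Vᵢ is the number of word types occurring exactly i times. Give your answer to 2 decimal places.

356.00

Frequencies: soldier:6, go:5, think:4, hate:4, build:3, road:3, wind:2, lead:2, could:2, stone:2, friend:2, bright:2, day:2, lift:1, soft:1, brown:1, rice:1, sky:1, want:1, run:1, … (7 more, each freq 1)
N = 53. Frequency spectrum: V_1=14, V_2=7, V_3=2, V_4=2, V_5=1, V_6=1
M₂ = 1²·14 + 2²·7 + 3²·2 + 4²·2 + 5²·1 + 6²·1 = 153
K = 10000 × (153 − 53) / 53² = 356.00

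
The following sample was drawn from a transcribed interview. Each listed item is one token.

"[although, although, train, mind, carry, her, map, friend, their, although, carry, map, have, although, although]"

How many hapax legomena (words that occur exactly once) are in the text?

Frequencies: although:5, carry:2, map:2, train:1, mind:1, her:1, friend:1, their:1, have:1
Hapax (freq=1): friend, have, her, mind, their, train

6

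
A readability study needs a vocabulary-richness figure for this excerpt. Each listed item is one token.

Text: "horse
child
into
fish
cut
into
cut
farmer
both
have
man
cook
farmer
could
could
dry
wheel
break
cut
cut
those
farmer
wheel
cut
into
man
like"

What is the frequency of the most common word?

5

Frequencies: cut:5, into:3, farmer:3, man:2, could:2, wheel:2, horse:1, child:1, fish:1, both:1, have:1, cook:1, dry:1, break:1, those:1, like:1
Most common: 'cut' with frequency 5.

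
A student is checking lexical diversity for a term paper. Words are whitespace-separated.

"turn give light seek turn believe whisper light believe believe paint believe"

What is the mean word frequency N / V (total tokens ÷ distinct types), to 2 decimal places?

N = 12 tokens, V = 7 types.
Mean frequency = N / V = 12 / 7 = 1.71

1.71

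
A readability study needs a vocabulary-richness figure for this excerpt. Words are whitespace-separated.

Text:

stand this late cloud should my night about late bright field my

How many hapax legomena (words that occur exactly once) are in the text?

8

Frequencies: late:2, my:2, stand:1, this:1, cloud:1, should:1, night:1, about:1, bright:1, field:1
Hapax (freq=1): about, bright, cloud, field, night, should, stand, this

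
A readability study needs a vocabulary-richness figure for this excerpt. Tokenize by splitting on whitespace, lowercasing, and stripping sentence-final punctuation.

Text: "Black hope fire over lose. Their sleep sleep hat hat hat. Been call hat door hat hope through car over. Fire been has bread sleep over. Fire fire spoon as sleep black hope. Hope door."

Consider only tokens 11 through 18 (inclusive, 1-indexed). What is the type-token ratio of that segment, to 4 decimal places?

Segment tokens 11–18: hat, been, call, hat, door, hat, hope, through
Segment N = 8, segment V = 6.
TTR = 6 / 8 = 0.7500

0.7500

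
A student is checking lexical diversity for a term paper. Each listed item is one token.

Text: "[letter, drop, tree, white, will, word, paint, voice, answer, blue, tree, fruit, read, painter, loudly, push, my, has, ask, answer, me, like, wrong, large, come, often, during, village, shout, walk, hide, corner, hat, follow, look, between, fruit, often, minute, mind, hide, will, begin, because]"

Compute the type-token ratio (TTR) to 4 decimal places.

0.8636

N = 44 tokens, V = 38 types.
TTR = V / N = 38 / 44 = 0.8636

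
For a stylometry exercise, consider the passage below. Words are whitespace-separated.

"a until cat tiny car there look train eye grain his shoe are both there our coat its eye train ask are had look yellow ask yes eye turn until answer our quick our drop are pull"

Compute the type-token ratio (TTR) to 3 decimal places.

N = 37 tokens, V = 26 types.
TTR = V / N = 26 / 37 = 0.703

0.703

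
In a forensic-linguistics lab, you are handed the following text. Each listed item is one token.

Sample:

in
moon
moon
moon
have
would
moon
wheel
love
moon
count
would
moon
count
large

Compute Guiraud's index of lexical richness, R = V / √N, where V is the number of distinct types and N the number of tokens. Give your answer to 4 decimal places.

N = 15, V = 8.
√N = 3.872983
R = 8 / 3.872983 = 2.0656

2.0656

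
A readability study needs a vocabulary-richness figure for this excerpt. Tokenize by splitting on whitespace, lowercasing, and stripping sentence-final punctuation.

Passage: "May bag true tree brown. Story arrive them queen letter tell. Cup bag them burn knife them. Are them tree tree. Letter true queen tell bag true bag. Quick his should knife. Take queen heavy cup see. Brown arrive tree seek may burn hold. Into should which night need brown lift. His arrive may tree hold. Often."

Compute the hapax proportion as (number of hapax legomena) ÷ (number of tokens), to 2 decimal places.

0.23

Frequencies: tree:5, bag:4, them:4, may:3, true:3, brown:3, arrive:3, queen:3, letter:2, tell:2, cup:2, burn:2, knife:2, his:2, should:2, hold:2, story:1, are:1, quick:1, take:1, … (9 more, each freq 1)
Hapax count = 13; token count = 57.
Ratio = 13 / 57 = 0.23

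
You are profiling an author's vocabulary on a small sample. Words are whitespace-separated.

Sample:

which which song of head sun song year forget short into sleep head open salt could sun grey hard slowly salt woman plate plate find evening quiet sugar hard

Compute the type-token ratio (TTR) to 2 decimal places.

0.76

N = 29 tokens, V = 22 types.
TTR = V / N = 22 / 29 = 0.76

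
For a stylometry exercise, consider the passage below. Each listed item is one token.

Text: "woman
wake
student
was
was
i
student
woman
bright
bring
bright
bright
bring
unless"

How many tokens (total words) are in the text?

Tokens: woman, wake, student, was, was, i, student, woman, bright, bring, bright, bright, bring, unless
N = 14

14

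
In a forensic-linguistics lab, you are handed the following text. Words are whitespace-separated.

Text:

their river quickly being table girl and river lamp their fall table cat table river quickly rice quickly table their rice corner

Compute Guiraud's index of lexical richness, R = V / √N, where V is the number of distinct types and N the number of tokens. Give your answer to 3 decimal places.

2.558

N = 22, V = 12.
√N = 4.690416
R = 12 / 4.690416 = 2.558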